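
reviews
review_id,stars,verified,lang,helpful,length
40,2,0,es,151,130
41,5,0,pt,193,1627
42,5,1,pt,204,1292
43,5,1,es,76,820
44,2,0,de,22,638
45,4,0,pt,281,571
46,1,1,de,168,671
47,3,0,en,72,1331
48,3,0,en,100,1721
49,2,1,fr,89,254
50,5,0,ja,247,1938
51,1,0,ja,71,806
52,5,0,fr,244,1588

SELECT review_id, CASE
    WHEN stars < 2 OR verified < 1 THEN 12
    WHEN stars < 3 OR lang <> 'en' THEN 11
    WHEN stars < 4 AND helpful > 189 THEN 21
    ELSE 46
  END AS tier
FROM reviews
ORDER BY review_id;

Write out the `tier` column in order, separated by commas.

review_id=40: stars < 2 OR verified < 1 → 12
review_id=41: stars < 2 OR verified < 1 → 12
review_id=42: stars < 3 OR lang <> 'en' → 11
review_id=43: stars < 3 OR lang <> 'en' → 11
review_id=44: stars < 2 OR verified < 1 → 12
review_id=45: stars < 2 OR verified < 1 → 12
review_id=46: stars < 2 OR verified < 1 → 12
review_id=47: stars < 2 OR verified < 1 → 12
review_id=48: stars < 2 OR verified < 1 → 12
review_id=49: stars < 3 OR lang <> 'en' → 11
review_id=50: stars < 2 OR verified < 1 → 12
review_id=51: stars < 2 OR verified < 1 → 12
review_id=52: stars < 2 OR verified < 1 → 12

12, 12, 11, 11, 12, 12, 12, 12, 12, 11, 12, 12, 12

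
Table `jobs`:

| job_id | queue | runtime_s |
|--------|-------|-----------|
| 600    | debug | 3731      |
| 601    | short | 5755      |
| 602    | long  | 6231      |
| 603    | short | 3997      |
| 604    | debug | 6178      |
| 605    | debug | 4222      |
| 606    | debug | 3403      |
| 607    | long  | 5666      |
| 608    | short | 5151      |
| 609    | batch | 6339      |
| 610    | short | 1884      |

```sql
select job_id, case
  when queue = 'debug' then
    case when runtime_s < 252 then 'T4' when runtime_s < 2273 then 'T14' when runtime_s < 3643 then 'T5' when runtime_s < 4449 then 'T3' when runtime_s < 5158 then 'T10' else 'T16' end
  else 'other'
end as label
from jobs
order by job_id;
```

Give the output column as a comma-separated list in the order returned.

T3, other, other, other, T16, T3, T5, other, other, other, other

job_id=600: queue='debug' → inner[runtime_s < 4449] → T3
job_id=601: queue='short' → outer ELSE → other
job_id=602: queue='long' → outer ELSE → other
job_id=603: queue='short' → outer ELSE → other
job_id=604: queue='debug' → inner[ELSE] → T16
job_id=605: queue='debug' → inner[runtime_s < 4449] → T3
job_id=606: queue='debug' → inner[runtime_s < 3643] → T5
job_id=607: queue='long' → outer ELSE → other
job_id=608: queue='short' → outer ELSE → other
job_id=609: queue='batch' → outer ELSE → other
job_id=610: queue='short' → outer ELSE → other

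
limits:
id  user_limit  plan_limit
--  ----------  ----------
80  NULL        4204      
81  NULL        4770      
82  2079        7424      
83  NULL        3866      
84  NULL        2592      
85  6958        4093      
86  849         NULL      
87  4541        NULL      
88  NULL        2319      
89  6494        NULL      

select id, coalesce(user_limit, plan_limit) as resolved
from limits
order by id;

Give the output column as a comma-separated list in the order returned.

id=80: user_limit=NULL, plan_limit=4204 → 4204
id=81: user_limit=NULL, plan_limit=4770 → 4770
id=82: user_limit=2079 → 2079
id=83: user_limit=NULL, plan_limit=3866 → 3866
id=84: user_limit=NULL, plan_limit=2592 → 2592
id=85: user_limit=6958 → 6958
id=86: user_limit=849 → 849
id=87: user_limit=4541 → 4541
id=88: user_limit=NULL, plan_limit=2319 → 2319
id=89: user_limit=6494 → 6494

4204, 4770, 2079, 3866, 2592, 6958, 849, 4541, 2319, 6494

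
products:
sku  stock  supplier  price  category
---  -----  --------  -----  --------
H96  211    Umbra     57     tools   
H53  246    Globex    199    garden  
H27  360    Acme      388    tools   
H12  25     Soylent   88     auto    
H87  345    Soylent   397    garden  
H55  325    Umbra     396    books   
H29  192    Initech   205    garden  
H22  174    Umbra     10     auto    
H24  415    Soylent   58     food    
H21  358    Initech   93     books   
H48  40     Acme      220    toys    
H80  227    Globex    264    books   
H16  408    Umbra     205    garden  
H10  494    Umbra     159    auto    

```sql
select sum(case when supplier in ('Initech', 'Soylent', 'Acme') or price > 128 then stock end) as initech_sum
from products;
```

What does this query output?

3435

sku=H96: ✗
sku=H53: ✓ → 246
sku=H27: ✓ → 360
sku=H12: ✓ → 25
sku=H87: ✓ → 345
sku=H55: ✓ → 325
sku=H29: ✓ → 192
sku=H22: ✗
sku=H24: ✓ → 415
sku=H21: ✓ → 358
sku=H48: ✓ → 40
sku=H80: ✓ → 227
sku=H16: ✓ → 408
sku=H10: ✓ → 494
initech_sum = 246 + 360 + 25 + 345 + 325 + 192 + 415 + 358 + 40 + 227 + 408 + 494 = 3435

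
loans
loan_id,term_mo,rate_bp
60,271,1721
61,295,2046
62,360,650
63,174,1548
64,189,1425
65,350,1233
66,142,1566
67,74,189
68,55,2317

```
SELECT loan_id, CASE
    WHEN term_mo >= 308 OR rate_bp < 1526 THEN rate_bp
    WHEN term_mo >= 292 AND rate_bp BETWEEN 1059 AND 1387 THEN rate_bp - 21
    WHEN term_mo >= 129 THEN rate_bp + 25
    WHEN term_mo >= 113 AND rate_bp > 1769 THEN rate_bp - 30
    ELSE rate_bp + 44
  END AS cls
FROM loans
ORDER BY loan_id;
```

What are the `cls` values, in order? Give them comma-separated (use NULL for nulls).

loan_id=60: term_mo >= 129 → 1746
loan_id=61: term_mo >= 129 → 2071
loan_id=62: term_mo >= 308 OR rate_bp < 1526 → 650
loan_id=63: term_mo >= 129 → 1573
loan_id=64: term_mo >= 308 OR rate_bp < 1526 → 1425
loan_id=65: term_mo >= 308 OR rate_bp < 1526 → 1233
loan_id=66: term_mo >= 129 → 1591
loan_id=67: term_mo >= 308 OR rate_bp < 1526 → 189
loan_id=68: ELSE → 2361

1746, 2071, 650, 1573, 1425, 1233, 1591, 189, 2361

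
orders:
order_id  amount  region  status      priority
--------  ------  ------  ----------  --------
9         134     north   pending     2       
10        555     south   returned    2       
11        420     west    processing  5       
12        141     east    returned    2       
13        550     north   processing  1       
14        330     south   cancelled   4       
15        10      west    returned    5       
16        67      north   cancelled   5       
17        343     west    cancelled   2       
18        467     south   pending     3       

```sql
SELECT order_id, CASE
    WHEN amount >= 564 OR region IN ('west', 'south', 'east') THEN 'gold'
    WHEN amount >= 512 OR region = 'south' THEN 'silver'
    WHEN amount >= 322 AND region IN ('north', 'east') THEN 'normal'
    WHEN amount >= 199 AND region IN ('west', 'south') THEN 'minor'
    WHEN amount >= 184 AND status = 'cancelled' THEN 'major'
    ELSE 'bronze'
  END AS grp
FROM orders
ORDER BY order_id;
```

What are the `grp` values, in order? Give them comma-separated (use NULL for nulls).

order_id=9: ELSE → bronze
order_id=10: amount >= 564 OR region IN ('west', 'south', 'east') → gold
order_id=11: amount >= 564 OR region IN ('west', 'south', 'east') → gold
order_id=12: amount >= 564 OR region IN ('west', 'south', 'east') → gold
order_id=13: amount >= 512 OR region = 'south' → silver
order_id=14: amount >= 564 OR region IN ('west', 'south', 'east') → gold
order_id=15: amount >= 564 OR region IN ('west', 'south', 'east') → gold
order_id=16: ELSE → bronze
order_id=17: amount >= 564 OR region IN ('west', 'south', 'east') → gold
order_id=18: amount >= 564 OR region IN ('west', 'south', 'east') → gold

bronze, gold, gold, gold, silver, gold, gold, bronze, gold, gold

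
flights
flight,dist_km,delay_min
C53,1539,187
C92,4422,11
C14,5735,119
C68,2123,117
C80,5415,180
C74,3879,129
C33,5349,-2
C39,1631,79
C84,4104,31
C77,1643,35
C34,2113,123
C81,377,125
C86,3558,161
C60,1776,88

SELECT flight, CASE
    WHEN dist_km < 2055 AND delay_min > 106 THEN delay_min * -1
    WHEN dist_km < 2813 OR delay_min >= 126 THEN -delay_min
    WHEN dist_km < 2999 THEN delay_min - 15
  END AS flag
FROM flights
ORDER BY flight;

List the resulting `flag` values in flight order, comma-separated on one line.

NULL, NULL, -123, -79, -187, -88, -117, -129, -35, -180, -125, NULL, -161, NULL

flight=C14: (no match → NULL) → NULL
flight=C33: (no match → NULL) → NULL
flight=C34: dist_km < 2813 OR delay_min >= 126 → -123
flight=C39: dist_km < 2813 OR delay_min >= 126 → -79
flight=C53: dist_km < 2055 AND delay_min > 106 → -187
flight=C60: dist_km < 2813 OR delay_min >= 126 → -88
flight=C68: dist_km < 2813 OR delay_min >= 126 → -117
flight=C74: dist_km < 2813 OR delay_min >= 126 → -129
flight=C77: dist_km < 2813 OR delay_min >= 126 → -35
flight=C80: dist_km < 2813 OR delay_min >= 126 → -180
flight=C81: dist_km < 2055 AND delay_min > 106 → -125
flight=C84: (no match → NULL) → NULL
flight=C86: dist_km < 2813 OR delay_min >= 126 → -161
flight=C92: (no match → NULL) → NULL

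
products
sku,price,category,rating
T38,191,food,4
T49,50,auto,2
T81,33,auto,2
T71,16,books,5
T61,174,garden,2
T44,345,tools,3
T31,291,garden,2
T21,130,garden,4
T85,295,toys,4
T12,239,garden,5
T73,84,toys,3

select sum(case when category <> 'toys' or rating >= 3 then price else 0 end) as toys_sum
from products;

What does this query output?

1848

sku=T38: ✓ → 191
sku=T49: ✓ → 50
sku=T81: ✓ → 33
sku=T71: ✓ → 16
sku=T61: ✓ → 174
sku=T44: ✓ → 345
sku=T31: ✓ → 291
sku=T21: ✓ → 130
sku=T85: ✓ → 295
sku=T12: ✓ → 239
sku=T73: ✓ → 84
toys_sum = 191 + 50 + 33 + 16 + 174 + 345 + 291 + 130 + 295 + 239 + 84 = 1848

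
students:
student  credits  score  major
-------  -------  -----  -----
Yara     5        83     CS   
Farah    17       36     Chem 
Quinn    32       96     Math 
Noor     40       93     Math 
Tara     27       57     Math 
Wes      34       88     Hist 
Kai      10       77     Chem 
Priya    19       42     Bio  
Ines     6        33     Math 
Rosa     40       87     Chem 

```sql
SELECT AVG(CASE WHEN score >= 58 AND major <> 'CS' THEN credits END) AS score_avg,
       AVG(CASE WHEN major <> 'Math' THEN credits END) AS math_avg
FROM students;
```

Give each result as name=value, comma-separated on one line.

score_avg=31.2, math_avg=20.8333333333

[score_avg: score >= 58 AND major <> 'CS']
student=Yara: ✗
student=Farah: ✗
student=Quinn: ✓ → 32
student=Noor: ✓ → 40
student=Tara: ✗
student=Wes: ✓ → 34
student=Kai: ✓ → 10
student=Priya: ✗
student=Ines: ✗
student=Rosa: ✓ → 40
score_avg = (32 + 40 + 34 + 10 + 40) / 5 = 31.2
—
[math_avg: major <> 'Math']
student=Yara: ✓ → 5
student=Farah: ✓ → 17
student=Quinn: ✗
student=Noor: ✗
student=Tara: ✗
student=Wes: ✓ → 34
student=Kai: ✓ → 10
student=Priya: ✓ → 19
student=Ines: ✗
student=Rosa: ✓ → 40
math_avg = (5 + 17 + 34 + 10 + 19 + 40) / 6 = 20.8333333333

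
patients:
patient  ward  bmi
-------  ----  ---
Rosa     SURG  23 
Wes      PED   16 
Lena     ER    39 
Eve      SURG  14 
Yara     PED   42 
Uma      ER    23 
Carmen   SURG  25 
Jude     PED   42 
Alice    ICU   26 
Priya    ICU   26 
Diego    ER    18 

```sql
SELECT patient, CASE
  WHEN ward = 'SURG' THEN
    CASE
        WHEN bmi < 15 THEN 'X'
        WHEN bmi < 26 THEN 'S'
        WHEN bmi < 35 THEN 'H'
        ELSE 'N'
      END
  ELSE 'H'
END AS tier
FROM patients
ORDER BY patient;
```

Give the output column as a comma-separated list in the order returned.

patient=Alice: ward='ICU' → outer ELSE → H
patient=Carmen: ward='SURG' → inner[bmi < 26] → S
patient=Diego: ward='ER' → outer ELSE → H
patient=Eve: ward='SURG' → inner[bmi < 15] → X
patient=Jude: ward='PED' → outer ELSE → H
patient=Lena: ward='ER' → outer ELSE → H
patient=Priya: ward='ICU' → outer ELSE → H
patient=Rosa: ward='SURG' → inner[bmi < 26] → S
patient=Uma: ward='ER' → outer ELSE → H
patient=Wes: ward='PED' → outer ELSE → H
patient=Yara: ward='PED' → outer ELSE → H

H, S, H, X, H, H, H, S, H, H, H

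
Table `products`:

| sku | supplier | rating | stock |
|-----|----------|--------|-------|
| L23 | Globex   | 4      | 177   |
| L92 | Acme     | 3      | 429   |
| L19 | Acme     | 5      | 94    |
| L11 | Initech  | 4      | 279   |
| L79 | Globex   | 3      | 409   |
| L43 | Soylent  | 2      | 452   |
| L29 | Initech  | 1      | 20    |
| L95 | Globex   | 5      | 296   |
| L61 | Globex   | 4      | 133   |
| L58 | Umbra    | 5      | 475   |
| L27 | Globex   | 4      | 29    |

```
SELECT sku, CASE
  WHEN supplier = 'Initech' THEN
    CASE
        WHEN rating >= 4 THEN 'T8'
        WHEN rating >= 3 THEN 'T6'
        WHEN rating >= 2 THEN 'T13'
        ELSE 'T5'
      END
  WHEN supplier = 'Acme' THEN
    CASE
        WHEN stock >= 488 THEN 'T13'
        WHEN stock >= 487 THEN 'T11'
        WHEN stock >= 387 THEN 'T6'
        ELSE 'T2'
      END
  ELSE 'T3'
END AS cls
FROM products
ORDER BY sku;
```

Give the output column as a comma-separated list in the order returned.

sku=L11: supplier='Initech' → inner[rating >= 4] → T8
sku=L19: supplier='Acme' → inner[ELSE] → T2
sku=L23: supplier='Globex' → outer ELSE → T3
sku=L27: supplier='Globex' → outer ELSE → T3
sku=L29: supplier='Initech' → inner[ELSE] → T5
sku=L43: supplier='Soylent' → outer ELSE → T3
sku=L58: supplier='Umbra' → outer ELSE → T3
sku=L61: supplier='Globex' → outer ELSE → T3
sku=L79: supplier='Globex' → outer ELSE → T3
sku=L92: supplier='Acme' → inner[stock >= 387] → T6
sku=L95: supplier='Globex' → outer ELSE → T3

T8, T2, T3, T3, T5, T3, T3, T3, T3, T6, T3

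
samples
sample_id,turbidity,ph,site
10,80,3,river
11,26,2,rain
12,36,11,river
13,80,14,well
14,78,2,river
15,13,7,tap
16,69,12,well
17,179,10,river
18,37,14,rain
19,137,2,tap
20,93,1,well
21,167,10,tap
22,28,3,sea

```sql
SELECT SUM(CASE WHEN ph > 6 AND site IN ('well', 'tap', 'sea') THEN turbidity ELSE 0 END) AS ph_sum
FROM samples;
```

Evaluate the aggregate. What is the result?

sample_id=10: ✗
sample_id=11: ✗
sample_id=12: ✗
sample_id=13: ✓ → 80
sample_id=14: ✗
sample_id=15: ✓ → 13
sample_id=16: ✓ → 69
sample_id=17: ✗
sample_id=18: ✗
sample_id=19: ✗
sample_id=20: ✗
sample_id=21: ✓ → 167
sample_id=22: ✗
ph_sum = 80 + 13 + 69 + 167 = 329

329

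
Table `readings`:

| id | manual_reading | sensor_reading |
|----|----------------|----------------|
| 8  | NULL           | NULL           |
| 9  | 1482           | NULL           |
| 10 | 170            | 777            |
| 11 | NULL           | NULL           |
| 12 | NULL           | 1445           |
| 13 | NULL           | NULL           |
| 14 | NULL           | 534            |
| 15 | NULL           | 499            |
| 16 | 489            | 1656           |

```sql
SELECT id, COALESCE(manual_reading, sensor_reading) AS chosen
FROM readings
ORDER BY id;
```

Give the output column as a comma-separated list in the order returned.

id=8: manual_reading=NULL, sensor_reading=NULL (all NULL) → NULL
id=9: manual_reading=1482 → 1482
id=10: manual_reading=170 → 170
id=11: manual_reading=NULL, sensor_reading=NULL (all NULL) → NULL
id=12: manual_reading=NULL, sensor_reading=1445 → 1445
id=13: manual_reading=NULL, sensor_reading=NULL (all NULL) → NULL
id=14: manual_reading=NULL, sensor_reading=534 → 534
id=15: manual_reading=NULL, sensor_reading=499 → 499
id=16: manual_reading=489 → 489

NULL, 1482, 170, NULL, 1445, NULL, 534, 499, 489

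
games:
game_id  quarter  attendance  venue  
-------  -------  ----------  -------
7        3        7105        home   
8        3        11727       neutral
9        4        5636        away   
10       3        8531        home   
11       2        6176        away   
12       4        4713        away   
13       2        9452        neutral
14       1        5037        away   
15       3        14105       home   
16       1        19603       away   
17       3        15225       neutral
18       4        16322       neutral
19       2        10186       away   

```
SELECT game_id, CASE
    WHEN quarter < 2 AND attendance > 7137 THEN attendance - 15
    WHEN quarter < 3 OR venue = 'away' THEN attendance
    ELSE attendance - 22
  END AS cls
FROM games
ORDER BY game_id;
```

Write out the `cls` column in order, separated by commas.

7083, 11705, 5636, 8509, 6176, 4713, 9452, 5037, 14083, 19588, 15203, 16300, 10186

game_id=7: ELSE → 7083
game_id=8: ELSE → 11705
game_id=9: quarter < 3 OR venue = 'away' → 5636
game_id=10: ELSE → 8509
game_id=11: quarter < 3 OR venue = 'away' → 6176
game_id=12: quarter < 3 OR venue = 'away' → 4713
game_id=13: quarter < 3 OR venue = 'away' → 9452
game_id=14: quarter < 3 OR venue = 'away' → 5037
game_id=15: ELSE → 14083
game_id=16: quarter < 2 AND attendance > 7137 → 19588
game_id=17: ELSE → 15203
game_id=18: ELSE → 16300
game_id=19: quarter < 3 OR venue = 'away' → 10186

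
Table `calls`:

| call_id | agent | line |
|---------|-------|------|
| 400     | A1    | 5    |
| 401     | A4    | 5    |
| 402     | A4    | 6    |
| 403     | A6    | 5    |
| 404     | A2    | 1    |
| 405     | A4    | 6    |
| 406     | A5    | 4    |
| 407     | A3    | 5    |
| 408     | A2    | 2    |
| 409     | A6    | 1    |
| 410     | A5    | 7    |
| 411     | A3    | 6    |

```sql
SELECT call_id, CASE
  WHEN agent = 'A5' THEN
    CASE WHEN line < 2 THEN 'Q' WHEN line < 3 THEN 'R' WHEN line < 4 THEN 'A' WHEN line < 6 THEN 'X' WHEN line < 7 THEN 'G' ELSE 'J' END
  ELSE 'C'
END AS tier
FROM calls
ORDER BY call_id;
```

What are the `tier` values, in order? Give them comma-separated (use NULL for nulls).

call_id=400: agent='A1' → outer ELSE → C
call_id=401: agent='A4' → outer ELSE → C
call_id=402: agent='A4' → outer ELSE → C
call_id=403: agent='A6' → outer ELSE → C
call_id=404: agent='A2' → outer ELSE → C
call_id=405: agent='A4' → outer ELSE → C
call_id=406: agent='A5' → inner[line < 6] → X
call_id=407: agent='A3' → outer ELSE → C
call_id=408: agent='A2' → outer ELSE → C
call_id=409: agent='A6' → outer ELSE → C
call_id=410: agent='A5' → inner[ELSE] → J
call_id=411: agent='A3' → outer ELSE → C

C, C, C, C, C, C, X, C, C, C, J, C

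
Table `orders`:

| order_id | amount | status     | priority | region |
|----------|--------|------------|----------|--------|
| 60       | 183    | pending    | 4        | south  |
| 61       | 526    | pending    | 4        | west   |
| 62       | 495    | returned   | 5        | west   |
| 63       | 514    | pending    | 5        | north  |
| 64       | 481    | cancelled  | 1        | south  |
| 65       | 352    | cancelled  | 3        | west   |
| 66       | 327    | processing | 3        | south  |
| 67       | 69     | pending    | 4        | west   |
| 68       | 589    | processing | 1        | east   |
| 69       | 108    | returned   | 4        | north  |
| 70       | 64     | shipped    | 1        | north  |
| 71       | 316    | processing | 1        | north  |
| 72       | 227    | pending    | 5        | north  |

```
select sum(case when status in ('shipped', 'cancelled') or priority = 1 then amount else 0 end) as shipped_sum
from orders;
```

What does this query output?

1802

order_id=60: ✗
order_id=61: ✗
order_id=62: ✗
order_id=63: ✗
order_id=64: ✓ → 481
order_id=65: ✓ → 352
order_id=66: ✗
order_id=67: ✗
order_id=68: ✓ → 589
order_id=69: ✗
order_id=70: ✓ → 64
order_id=71: ✓ → 316
order_id=72: ✗
shipped_sum = 481 + 352 + 589 + 64 + 316 = 1802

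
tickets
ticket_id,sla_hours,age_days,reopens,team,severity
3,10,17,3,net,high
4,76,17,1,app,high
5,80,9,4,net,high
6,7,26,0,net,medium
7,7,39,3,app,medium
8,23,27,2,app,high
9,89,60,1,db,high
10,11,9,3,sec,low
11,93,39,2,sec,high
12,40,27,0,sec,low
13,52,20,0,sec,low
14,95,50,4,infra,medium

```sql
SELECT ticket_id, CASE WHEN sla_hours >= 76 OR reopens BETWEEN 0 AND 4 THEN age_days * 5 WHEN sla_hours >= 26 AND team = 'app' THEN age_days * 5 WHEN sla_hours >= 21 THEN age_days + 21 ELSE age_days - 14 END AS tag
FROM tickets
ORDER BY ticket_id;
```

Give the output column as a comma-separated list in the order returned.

ticket_id=3: sla_hours >= 76 OR reopens BETWEEN 0 AND 4 → 85
ticket_id=4: sla_hours >= 76 OR reopens BETWEEN 0 AND 4 → 85
ticket_id=5: sla_hours >= 76 OR reopens BETWEEN 0 AND 4 → 45
ticket_id=6: sla_hours >= 76 OR reopens BETWEEN 0 AND 4 → 130
ticket_id=7: sla_hours >= 76 OR reopens BETWEEN 0 AND 4 → 195
ticket_id=8: sla_hours >= 76 OR reopens BETWEEN 0 AND 4 → 135
ticket_id=9: sla_hours >= 76 OR reopens BETWEEN 0 AND 4 → 300
ticket_id=10: sla_hours >= 76 OR reopens BETWEEN 0 AND 4 → 45
ticket_id=11: sla_hours >= 76 OR reopens BETWEEN 0 AND 4 → 195
ticket_id=12: sla_hours >= 76 OR reopens BETWEEN 0 AND 4 → 135
ticket_id=13: sla_hours >= 76 OR reopens BETWEEN 0 AND 4 → 100
ticket_id=14: sla_hours >= 76 OR reopens BETWEEN 0 AND 4 → 250

85, 85, 45, 130, 195, 135, 300, 45, 195, 135, 100, 250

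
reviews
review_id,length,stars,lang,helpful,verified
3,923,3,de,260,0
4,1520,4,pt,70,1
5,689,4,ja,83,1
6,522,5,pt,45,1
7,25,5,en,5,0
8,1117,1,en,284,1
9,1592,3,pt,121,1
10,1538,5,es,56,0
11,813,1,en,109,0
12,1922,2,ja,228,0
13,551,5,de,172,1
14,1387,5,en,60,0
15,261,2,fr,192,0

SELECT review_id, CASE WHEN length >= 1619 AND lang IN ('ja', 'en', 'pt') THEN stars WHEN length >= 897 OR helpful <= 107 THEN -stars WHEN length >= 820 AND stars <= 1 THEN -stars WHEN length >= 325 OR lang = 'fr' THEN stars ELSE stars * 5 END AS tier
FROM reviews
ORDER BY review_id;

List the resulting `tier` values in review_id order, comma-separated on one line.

-3, -4, -4, -5, -5, -1, -3, -5, 1, 2, 5, -5, 2

review_id=3: length >= 897 OR helpful <= 107 → -3
review_id=4: length >= 897 OR helpful <= 107 → -4
review_id=5: length >= 897 OR helpful <= 107 → -4
review_id=6: length >= 897 OR helpful <= 107 → -5
review_id=7: length >= 897 OR helpful <= 107 → -5
review_id=8: length >= 897 OR helpful <= 107 → -1
review_id=9: length >= 897 OR helpful <= 107 → -3
review_id=10: length >= 897 OR helpful <= 107 → -5
review_id=11: length >= 325 OR lang = 'fr' → 1
review_id=12: length >= 1619 AND lang IN ('ja', 'en', 'pt') → 2
review_id=13: length >= 325 OR lang = 'fr' → 5
review_id=14: length >= 897 OR helpful <= 107 → -5
review_id=15: length >= 325 OR lang = 'fr' → 2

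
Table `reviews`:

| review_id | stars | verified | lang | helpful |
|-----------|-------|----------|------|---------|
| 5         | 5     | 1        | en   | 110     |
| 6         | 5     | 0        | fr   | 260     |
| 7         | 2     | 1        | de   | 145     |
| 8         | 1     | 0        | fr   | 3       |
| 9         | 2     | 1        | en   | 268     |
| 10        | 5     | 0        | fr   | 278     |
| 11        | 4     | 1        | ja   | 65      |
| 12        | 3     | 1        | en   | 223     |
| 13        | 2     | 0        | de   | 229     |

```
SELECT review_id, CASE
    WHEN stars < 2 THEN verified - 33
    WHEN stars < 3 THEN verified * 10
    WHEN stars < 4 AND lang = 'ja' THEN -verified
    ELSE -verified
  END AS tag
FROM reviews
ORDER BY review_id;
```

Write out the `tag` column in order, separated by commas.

review_id=5: ELSE → -1
review_id=6: ELSE → 0
review_id=7: stars < 3 → 10
review_id=8: stars < 2 → -33
review_id=9: stars < 3 → 10
review_id=10: ELSE → 0
review_id=11: ELSE → -1
review_id=12: ELSE → -1
review_id=13: stars < 3 → 0

-1, 0, 10, -33, 10, 0, -1, -1, 0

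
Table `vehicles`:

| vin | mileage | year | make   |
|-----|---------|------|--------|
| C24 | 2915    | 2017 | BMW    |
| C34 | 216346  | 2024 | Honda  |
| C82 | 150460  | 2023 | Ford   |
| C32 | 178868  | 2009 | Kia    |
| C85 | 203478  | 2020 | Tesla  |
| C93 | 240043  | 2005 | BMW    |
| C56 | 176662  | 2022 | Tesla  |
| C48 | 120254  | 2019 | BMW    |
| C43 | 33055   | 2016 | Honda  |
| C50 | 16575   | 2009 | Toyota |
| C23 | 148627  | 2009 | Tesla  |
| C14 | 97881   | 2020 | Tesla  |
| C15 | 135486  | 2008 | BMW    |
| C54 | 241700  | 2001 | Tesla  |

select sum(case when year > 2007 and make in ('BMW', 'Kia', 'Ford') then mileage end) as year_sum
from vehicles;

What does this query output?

587983

vin=C24: ✓ → 2915
vin=C34: ✗
vin=C82: ✓ → 150460
vin=C32: ✓ → 178868
vin=C85: ✗
vin=C93: ✗
vin=C56: ✗
vin=C48: ✓ → 120254
vin=C43: ✗
vin=C50: ✗
vin=C23: ✗
vin=C14: ✗
vin=C15: ✓ → 135486
vin=C54: ✗
year_sum = 2915 + 150460 + 178868 + 120254 + 135486 = 587983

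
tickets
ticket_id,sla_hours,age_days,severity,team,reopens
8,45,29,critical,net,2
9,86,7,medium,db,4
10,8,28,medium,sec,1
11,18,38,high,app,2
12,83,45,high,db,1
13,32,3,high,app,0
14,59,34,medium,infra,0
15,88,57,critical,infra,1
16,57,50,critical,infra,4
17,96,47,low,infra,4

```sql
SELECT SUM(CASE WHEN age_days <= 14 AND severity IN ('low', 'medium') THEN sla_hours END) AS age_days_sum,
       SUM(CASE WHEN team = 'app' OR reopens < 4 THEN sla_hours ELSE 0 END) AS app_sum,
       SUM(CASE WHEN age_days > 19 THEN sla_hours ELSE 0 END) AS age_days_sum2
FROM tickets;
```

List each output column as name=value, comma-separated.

age_days_sum=86, app_sum=333, age_days_sum2=454

[age_days_sum: age_days <= 14 AND severity IN ('low', 'medium')]
ticket_id=8: ✗
ticket_id=9: ✓ → 86
ticket_id=10: ✗
ticket_id=11: ✗
ticket_id=12: ✗
ticket_id=13: ✗
ticket_id=14: ✗
ticket_id=15: ✗
ticket_id=16: ✗
ticket_id=17: ✗
age_days_sum = 86
—
[app_sum: team = 'app' OR reopens < 4]
ticket_id=8: ✓ → 45
ticket_id=9: ✗
ticket_id=10: ✓ → 8
ticket_id=11: ✓ → 18
ticket_id=12: ✓ → 83
ticket_id=13: ✓ → 32
ticket_id=14: ✓ → 59
ticket_id=15: ✓ → 88
ticket_id=16: ✗
ticket_id=17: ✗
app_sum = 45 + 8 + 18 + 83 + 32 + 59 + 88 = 333
—
[age_days_sum2: age_days > 19]
ticket_id=8: ✓ → 45
ticket_id=9: ✗
ticket_id=10: ✓ → 8
ticket_id=11: ✓ → 18
ticket_id=12: ✓ → 83
ticket_id=13: ✗
ticket_id=14: ✓ → 59
ticket_id=15: ✓ → 88
ticket_id=16: ✓ → 57
ticket_id=17: ✓ → 96
age_days_sum2 = 45 + 8 + 18 + 83 + 59 + 88 + 57 + 96 = 454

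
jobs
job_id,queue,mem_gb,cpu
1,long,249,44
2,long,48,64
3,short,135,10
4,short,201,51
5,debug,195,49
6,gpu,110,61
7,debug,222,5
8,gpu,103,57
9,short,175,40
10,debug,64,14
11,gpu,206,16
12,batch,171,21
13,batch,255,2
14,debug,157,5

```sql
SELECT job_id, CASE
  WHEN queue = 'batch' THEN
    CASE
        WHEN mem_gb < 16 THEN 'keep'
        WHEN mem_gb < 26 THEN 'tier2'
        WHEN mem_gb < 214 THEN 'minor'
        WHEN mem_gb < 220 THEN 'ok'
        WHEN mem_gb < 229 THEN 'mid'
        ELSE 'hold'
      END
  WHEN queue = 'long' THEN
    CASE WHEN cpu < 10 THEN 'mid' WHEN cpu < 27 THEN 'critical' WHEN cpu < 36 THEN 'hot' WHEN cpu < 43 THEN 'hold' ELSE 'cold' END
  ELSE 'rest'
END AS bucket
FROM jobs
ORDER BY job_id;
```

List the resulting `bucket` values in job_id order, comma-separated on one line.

cold, cold, rest, rest, rest, rest, rest, rest, rest, rest, rest, minor, hold, rest

job_id=1: queue='long' → inner[ELSE] → cold
job_id=2: queue='long' → inner[ELSE] → cold
job_id=3: queue='short' → outer ELSE → rest
job_id=4: queue='short' → outer ELSE → rest
job_id=5: queue='debug' → outer ELSE → rest
job_id=6: queue='gpu' → outer ELSE → rest
job_id=7: queue='debug' → outer ELSE → rest
job_id=8: queue='gpu' → outer ELSE → rest
job_id=9: queue='short' → outer ELSE → rest
job_id=10: queue='debug' → outer ELSE → rest
job_id=11: queue='gpu' → outer ELSE → rest
job_id=12: queue='batch' → inner[mem_gb < 214] → minor
job_id=13: queue='batch' → inner[ELSE] → hold
job_id=14: queue='debug' → outer ELSE → rest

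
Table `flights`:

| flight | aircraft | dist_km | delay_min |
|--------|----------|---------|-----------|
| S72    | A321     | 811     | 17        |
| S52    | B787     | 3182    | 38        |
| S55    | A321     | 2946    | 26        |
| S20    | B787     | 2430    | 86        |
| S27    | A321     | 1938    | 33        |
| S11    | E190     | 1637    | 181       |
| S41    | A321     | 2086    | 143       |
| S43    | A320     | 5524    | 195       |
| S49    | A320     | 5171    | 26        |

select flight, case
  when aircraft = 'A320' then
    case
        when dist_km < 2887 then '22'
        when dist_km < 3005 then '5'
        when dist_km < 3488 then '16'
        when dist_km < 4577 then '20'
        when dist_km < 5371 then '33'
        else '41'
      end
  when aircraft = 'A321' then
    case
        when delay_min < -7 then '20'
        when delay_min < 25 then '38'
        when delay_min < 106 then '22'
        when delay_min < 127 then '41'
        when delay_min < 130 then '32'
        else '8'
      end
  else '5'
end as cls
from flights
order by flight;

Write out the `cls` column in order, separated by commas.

5, 5, 22, 8, 41, 33, 5, 22, 38

flight=S11: aircraft='E190' → outer ELSE → 5
flight=S20: aircraft='B787' → outer ELSE → 5
flight=S27: aircraft='A321' → inner[delay_min < 106] → 22
flight=S41: aircraft='A321' → inner[ELSE] → 8
flight=S43: aircraft='A320' → inner[ELSE] → 41
flight=S49: aircraft='A320' → inner[dist_km < 5371] → 33
flight=S52: aircraft='B787' → outer ELSE → 5
flight=S55: aircraft='A321' → inner[delay_min < 106] → 22
flight=S72: aircraft='A321' → inner[delay_min < 25] → 38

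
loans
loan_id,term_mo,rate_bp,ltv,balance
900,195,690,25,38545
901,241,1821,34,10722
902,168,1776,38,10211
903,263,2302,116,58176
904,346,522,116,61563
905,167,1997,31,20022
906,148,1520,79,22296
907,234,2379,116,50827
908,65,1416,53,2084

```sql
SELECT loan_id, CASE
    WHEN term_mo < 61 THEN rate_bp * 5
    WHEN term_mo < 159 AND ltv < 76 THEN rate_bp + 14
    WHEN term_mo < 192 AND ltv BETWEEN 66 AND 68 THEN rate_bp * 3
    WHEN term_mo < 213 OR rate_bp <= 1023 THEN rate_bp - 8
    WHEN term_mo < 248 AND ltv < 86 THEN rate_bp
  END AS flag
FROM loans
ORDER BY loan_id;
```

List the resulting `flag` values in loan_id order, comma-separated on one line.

loan_id=900: term_mo < 213 OR rate_bp <= 1023 → 682
loan_id=901: term_mo < 248 AND ltv < 86 → 1821
loan_id=902: term_mo < 213 OR rate_bp <= 1023 → 1768
loan_id=903: (no match → NULL) → NULL
loan_id=904: term_mo < 213 OR rate_bp <= 1023 → 514
loan_id=905: term_mo < 213 OR rate_bp <= 1023 → 1989
loan_id=906: term_mo < 213 OR rate_bp <= 1023 → 1512
loan_id=907: (no match → NULL) → NULL
loan_id=908: term_mo < 159 AND ltv < 76 → 1430

682, 1821, 1768, NULL, 514, 1989, 1512, NULL, 1430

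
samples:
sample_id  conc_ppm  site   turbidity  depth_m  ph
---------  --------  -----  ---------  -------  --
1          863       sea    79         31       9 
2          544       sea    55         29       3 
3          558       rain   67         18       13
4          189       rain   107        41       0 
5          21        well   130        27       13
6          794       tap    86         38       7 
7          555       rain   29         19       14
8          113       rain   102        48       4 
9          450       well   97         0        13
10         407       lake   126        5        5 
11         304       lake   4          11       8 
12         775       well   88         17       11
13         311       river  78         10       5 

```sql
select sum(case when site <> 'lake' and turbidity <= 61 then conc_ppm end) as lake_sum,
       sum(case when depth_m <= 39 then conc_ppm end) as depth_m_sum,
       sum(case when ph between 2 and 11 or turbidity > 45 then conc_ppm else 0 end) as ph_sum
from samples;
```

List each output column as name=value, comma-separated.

lake_sum=1099, depth_m_sum=5582, ph_sum=5329

[lake_sum: site <> 'lake' and turbidity <= 61]
sample_id=1: ✗
sample_id=2: ✓ → 544
sample_id=3: ✗
sample_id=4: ✗
sample_id=5: ✗
sample_id=6: ✗
sample_id=7: ✓ → 555
sample_id=8: ✗
sample_id=9: ✗
sample_id=10: ✗
sample_id=11: ✗
sample_id=12: ✗
sample_id=13: ✗
lake_sum = 544 + 555 = 1099
—
[depth_m_sum: depth_m <= 39]
sample_id=1: ✓ → 863
sample_id=2: ✓ → 544
sample_id=3: ✓ → 558
sample_id=4: ✗
sample_id=5: ✓ → 21
sample_id=6: ✓ → 794
sample_id=7: ✓ → 555
sample_id=8: ✗
sample_id=9: ✓ → 450
sample_id=10: ✓ → 407
sample_id=11: ✓ → 304
sample_id=12: ✓ → 775
sample_id=13: ✓ → 311
depth_m_sum = 863 + 544 + 558 + 21 + 794 + 555 + 450 + 407 + 304 + 775 + 311 = 5582
—
[ph_sum: ph between 2 and 11 or turbidity > 45]
sample_id=1: ✓ → 863
sample_id=2: ✓ → 544
sample_id=3: ✓ → 558
sample_id=4: ✓ → 189
sample_id=5: ✓ → 21
sample_id=6: ✓ → 794
sample_id=7: ✗
sample_id=8: ✓ → 113
sample_id=9: ✓ → 450
sample_id=10: ✓ → 407
sample_id=11: ✓ → 304
sample_id=12: ✓ → 775
sample_id=13: ✓ → 311
ph_sum = 863 + 544 + 558 + 189 + 21 + 794 + 113 + 450 + 407 + 304 + 775 + 311 = 5329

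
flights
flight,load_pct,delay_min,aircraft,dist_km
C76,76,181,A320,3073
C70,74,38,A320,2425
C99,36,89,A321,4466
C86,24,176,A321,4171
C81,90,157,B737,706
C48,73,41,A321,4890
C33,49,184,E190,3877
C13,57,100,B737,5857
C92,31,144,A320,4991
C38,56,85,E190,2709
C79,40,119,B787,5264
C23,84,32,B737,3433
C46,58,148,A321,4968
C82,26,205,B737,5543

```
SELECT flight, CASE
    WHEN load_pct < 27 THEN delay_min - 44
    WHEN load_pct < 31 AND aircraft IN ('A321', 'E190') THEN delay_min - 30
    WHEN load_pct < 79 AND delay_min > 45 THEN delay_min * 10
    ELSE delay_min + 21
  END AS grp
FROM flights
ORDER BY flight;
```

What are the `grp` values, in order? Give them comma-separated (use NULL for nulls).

flight=C13: load_pct < 79 AND delay_min > 45 → 1000
flight=C23: ELSE → 53
flight=C33: load_pct < 79 AND delay_min > 45 → 1840
flight=C38: load_pct < 79 AND delay_min > 45 → 850
flight=C46: load_pct < 79 AND delay_min > 45 → 1480
flight=C48: ELSE → 62
flight=C70: ELSE → 59
flight=C76: load_pct < 79 AND delay_min > 45 → 1810
flight=C79: load_pct < 79 AND delay_min > 45 → 1190
flight=C81: ELSE → 178
flight=C82: load_pct < 27 → 161
flight=C86: load_pct < 27 → 132
flight=C92: load_pct < 79 AND delay_min > 45 → 1440
flight=C99: load_pct < 79 AND delay_min > 45 → 890

1000, 53, 1840, 850, 1480, 62, 59, 1810, 1190, 178, 161, 132, 1440, 890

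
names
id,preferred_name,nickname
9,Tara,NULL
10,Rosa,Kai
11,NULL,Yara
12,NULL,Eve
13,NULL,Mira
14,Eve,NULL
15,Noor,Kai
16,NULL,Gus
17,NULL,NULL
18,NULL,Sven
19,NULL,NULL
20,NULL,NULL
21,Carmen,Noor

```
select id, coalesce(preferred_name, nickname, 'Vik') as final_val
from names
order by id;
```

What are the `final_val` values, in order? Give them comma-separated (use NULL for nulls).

Tara, Rosa, Yara, Eve, Mira, Eve, Noor, Gus, Vik, Sven, Vik, Vik, Carmen

id=9: preferred_name=Tara → Tara
id=10: preferred_name=Rosa → Rosa
id=11: preferred_name=NULL, nickname=Yara → Yara
id=12: preferred_name=NULL, nickname=Eve → Eve
id=13: preferred_name=NULL, nickname=Mira → Mira
id=14: preferred_name=Eve → Eve
id=15: preferred_name=Noor → Noor
id=16: preferred_name=NULL, nickname=Gus → Gus
id=17: preferred_name=NULL, nickname=NULL, → literal Vik → Vik
id=18: preferred_name=NULL, nickname=Sven → Sven
id=19: preferred_name=NULL, nickname=NULL, → literal Vik → Vik
id=20: preferred_name=NULL, nickname=NULL, → literal Vik → Vik
id=21: preferred_name=Carmen → Carmen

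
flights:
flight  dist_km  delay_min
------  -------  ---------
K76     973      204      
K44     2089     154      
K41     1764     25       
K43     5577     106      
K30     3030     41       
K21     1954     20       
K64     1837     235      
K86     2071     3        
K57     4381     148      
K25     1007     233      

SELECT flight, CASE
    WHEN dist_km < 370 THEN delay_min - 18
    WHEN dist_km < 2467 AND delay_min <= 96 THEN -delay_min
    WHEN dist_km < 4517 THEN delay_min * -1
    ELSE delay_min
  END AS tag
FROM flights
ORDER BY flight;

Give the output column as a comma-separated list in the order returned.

-20, -233, -41, -25, 106, -154, -148, -235, -204, -3

flight=K21: dist_km < 2467 AND delay_min <= 96 → -20
flight=K25: dist_km < 4517 → -233
flight=K30: dist_km < 4517 → -41
flight=K41: dist_km < 2467 AND delay_min <= 96 → -25
flight=K43: ELSE → 106
flight=K44: dist_km < 4517 → -154
flight=K57: dist_km < 4517 → -148
flight=K64: dist_km < 4517 → -235
flight=K76: dist_km < 4517 → -204
flight=K86: dist_km < 2467 AND delay_min <= 96 → -3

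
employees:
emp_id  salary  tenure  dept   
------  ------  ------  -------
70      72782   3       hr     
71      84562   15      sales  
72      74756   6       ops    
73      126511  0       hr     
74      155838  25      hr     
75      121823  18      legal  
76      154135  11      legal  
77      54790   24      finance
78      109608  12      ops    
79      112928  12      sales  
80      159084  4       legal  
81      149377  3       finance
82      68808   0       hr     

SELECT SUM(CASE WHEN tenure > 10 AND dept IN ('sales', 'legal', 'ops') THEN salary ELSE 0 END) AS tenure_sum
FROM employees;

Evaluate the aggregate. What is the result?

583056

emp_id=70: ✗
emp_id=71: ✓ → 84562
emp_id=72: ✗
emp_id=73: ✗
emp_id=74: ✗
emp_id=75: ✓ → 121823
emp_id=76: ✓ → 154135
emp_id=77: ✗
emp_id=78: ✓ → 109608
emp_id=79: ✓ → 112928
emp_id=80: ✗
emp_id=81: ✗
emp_id=82: ✗
tenure_sum = 84562 + 121823 + 154135 + 109608 + 112928 = 583056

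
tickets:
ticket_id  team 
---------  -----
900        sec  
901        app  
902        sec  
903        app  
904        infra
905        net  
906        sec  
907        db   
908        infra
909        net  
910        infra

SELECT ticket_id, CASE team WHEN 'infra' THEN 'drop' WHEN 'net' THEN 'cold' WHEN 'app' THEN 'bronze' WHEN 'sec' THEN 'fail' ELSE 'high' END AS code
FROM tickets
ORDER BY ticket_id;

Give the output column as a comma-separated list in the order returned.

ticket_id=900: team='sec' → fail
ticket_id=901: team='app' → bronze
ticket_id=902: team='sec' → fail
ticket_id=903: team='app' → bronze
ticket_id=904: team='infra' → drop
ticket_id=905: team='net' → cold
ticket_id=906: team='sec' → fail
ticket_id=907: ELSE → high
ticket_id=908: team='infra' → drop
ticket_id=909: team='net' → cold
ticket_id=910: team='infra' → drop

fail, bronze, fail, bronze, drop, cold, fail, high, drop, cold, drop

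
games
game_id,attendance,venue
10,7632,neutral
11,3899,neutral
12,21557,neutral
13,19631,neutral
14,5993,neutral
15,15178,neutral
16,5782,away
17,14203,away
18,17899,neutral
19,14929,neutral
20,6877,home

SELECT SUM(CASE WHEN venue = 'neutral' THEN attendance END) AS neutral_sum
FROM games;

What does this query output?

game_id=10: ✓ → 7632
game_id=11: ✓ → 3899
game_id=12: ✓ → 21557
game_id=13: ✓ → 19631
game_id=14: ✓ → 5993
game_id=15: ✓ → 15178
game_id=16: ✗
game_id=17: ✗
game_id=18: ✓ → 17899
game_id=19: ✓ → 14929
game_id=20: ✗
neutral_sum = 7632 + 3899 + 21557 + 19631 + 5993 + 15178 + 17899 + 14929 = 106718

106718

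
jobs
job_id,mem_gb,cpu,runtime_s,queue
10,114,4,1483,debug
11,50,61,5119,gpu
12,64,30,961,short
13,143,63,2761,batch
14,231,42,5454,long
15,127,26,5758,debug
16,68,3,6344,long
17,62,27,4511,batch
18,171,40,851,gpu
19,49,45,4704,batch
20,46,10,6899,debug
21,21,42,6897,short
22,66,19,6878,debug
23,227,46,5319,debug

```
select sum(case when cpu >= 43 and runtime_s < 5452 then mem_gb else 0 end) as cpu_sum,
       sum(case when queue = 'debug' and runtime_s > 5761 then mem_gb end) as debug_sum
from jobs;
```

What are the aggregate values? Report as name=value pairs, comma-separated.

cpu_sum=469, debug_sum=112

[cpu_sum: cpu >= 43 and runtime_s < 5452]
job_id=10: ✗
job_id=11: ✓ → 50
job_id=12: ✗
job_id=13: ✓ → 143
job_id=14: ✗
job_id=15: ✗
job_id=16: ✗
job_id=17: ✗
job_id=18: ✗
job_id=19: ✓ → 49
job_id=20: ✗
job_id=21: ✗
job_id=22: ✗
job_id=23: ✓ → 227
cpu_sum = 50 + 143 + 49 + 227 = 469
—
[debug_sum: queue = 'debug' and runtime_s > 5761]
job_id=10: ✗
job_id=11: ✗
job_id=12: ✗
job_id=13: ✗
job_id=14: ✗
job_id=15: ✗
job_id=16: ✗
job_id=17: ✗
job_id=18: ✗
job_id=19: ✗
job_id=20: ✓ → 46
job_id=21: ✗
job_id=22: ✓ → 66
job_id=23: ✗
debug_sum = 46 + 66 = 112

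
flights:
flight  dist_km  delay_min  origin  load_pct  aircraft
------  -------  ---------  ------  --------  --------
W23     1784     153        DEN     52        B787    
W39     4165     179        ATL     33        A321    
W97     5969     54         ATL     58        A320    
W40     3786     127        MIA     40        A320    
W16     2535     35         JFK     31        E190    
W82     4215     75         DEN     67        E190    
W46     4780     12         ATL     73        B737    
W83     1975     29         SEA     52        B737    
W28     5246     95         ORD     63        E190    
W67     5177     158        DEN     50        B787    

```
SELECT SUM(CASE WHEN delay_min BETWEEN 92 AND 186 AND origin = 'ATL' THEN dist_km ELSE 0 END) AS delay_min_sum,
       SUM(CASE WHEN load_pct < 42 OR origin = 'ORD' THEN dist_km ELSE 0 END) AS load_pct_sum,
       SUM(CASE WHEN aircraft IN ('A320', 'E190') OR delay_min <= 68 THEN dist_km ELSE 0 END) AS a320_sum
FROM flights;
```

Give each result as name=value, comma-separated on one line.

[delay_min_sum: delay_min BETWEEN 92 AND 186 AND origin = 'ATL']
flight=W23: ✗
flight=W39: ✓ → 4165
flight=W97: ✗
flight=W40: ✗
flight=W16: ✗
flight=W82: ✗
flight=W46: ✗
flight=W83: ✗
flight=W28: ✗
flight=W67: ✗
delay_min_sum = 4165
—
[load_pct_sum: load_pct < 42 OR origin = 'ORD']
flight=W23: ✗
flight=W39: ✓ → 4165
flight=W97: ✗
flight=W40: ✓ → 3786
flight=W16: ✓ → 2535
flight=W82: ✗
flight=W46: ✗
flight=W83: ✗
flight=W28: ✓ → 5246
flight=W67: ✗
load_pct_sum = 4165 + 3786 + 2535 + 5246 = 15732
—
[a320_sum: aircraft IN ('A320', 'E190') OR delay_min <= 68]
flight=W23: ✗
flight=W39: ✗
flight=W97: ✓ → 5969
flight=W40: ✓ → 3786
flight=W16: ✓ → 2535
flight=W82: ✓ → 4215
flight=W46: ✓ → 4780
flight=W83: ✓ → 1975
flight=W28: ✓ → 5246
flight=W67: ✗
a320_sum = 5969 + 3786 + 2535 + 4215 + 4780 + 1975 + 5246 = 28506

delay_min_sum=4165, load_pct_sum=15732, a320_sum=28506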